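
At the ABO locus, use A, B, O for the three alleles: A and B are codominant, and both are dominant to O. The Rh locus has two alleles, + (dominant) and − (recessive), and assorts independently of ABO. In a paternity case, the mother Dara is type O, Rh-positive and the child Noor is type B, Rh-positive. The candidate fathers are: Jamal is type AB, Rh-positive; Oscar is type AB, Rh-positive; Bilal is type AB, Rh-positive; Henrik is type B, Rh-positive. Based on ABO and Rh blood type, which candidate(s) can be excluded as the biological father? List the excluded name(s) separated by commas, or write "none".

none

A candidate is excluded only if no genotype consistent with his phenotype could produce a type B, Rh-positive child with a type O, Rh-positive mother.
Every candidate has at least one consistent genotype combination, so none can be excluded.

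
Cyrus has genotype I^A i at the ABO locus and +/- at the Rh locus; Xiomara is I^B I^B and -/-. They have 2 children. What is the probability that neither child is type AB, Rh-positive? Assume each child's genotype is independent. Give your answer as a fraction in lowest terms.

ABO cross I^A i × I^B I^B → 1/2 B, 1/2 AB.
Rh cross +/- × -/- → 1/2 Rh+, 1/2 Rh-; so P(type AB, Rh-positive) = 1/2 × 1/2 = 1/4 per child.
P(not type AB, Rh-positive) = 3/4 for one child; (3/4)^2 = 9/16.

9/16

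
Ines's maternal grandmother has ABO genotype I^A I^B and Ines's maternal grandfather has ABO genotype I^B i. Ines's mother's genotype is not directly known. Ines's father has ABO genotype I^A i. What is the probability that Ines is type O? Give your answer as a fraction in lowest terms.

1/8

Ines's mother's ABO genotype from I^A I^B × I^B i: 1/4 I^A I^B, 1/4 I^A i, 1/4 I^B I^B, 1/4 I^B i.
Crossing each possibility with the father I^A i and summing P(type O): 1/4·0 + 1/4·1/4 + 1/4·0 + 1/4·1/4 = 1/8.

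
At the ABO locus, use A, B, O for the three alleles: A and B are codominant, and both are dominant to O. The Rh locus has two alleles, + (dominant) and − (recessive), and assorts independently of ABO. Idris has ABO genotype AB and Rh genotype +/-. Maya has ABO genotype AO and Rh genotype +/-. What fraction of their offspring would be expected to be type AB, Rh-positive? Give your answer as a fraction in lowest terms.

ABO cross AB × AO → offspring phenotypes: 1/2 A, 1/4 B, 1/4 AB.
Rh cross +/- × +/- → 3/4 Rh+, 1/4 Rh-.
Independent loci: P(type AB, Rh-positive) = 1/4 × 3/4 = 3/16.

3/16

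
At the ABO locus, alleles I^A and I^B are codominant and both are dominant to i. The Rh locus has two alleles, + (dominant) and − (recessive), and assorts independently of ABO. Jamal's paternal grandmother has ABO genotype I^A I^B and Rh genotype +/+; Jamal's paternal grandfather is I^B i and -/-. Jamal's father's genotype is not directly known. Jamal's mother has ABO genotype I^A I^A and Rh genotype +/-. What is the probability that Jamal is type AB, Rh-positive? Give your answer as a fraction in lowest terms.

3/8

Jamal's father's ABO genotype from I^A I^B × I^B i: 1/4 I^A I^B, 1/4 I^A i, 1/4 I^B I^B, 1/4 I^B i.
Crossing each possibility with the mother I^A I^A and summing P(type AB): 1/4·1/2 + 1/4·0 + 1/4·1 + 1/4·1/2 = 1/2.
Similarly for Rh via the father's Rh distribution: P(Rh+) = 3/4.
Independent loci: 1/2 × 3/4 = 3/8.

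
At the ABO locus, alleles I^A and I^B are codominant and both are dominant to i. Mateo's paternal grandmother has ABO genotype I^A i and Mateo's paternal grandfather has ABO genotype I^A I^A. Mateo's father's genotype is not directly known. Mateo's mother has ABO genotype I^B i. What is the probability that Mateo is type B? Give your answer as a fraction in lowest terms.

Mateo's father's ABO genotype from I^A i × I^A I^A: 1/2 I^A I^A, 1/2 I^A i.
Crossing each possibility with the mother I^B i and summing P(type B): 1/2·0 + 1/2·1/4 = 1/8.

1/8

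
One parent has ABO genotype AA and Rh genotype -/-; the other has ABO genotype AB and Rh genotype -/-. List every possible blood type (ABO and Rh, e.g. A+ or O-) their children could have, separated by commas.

A-, AB-

Gametes from AA × AB give offspring ABO genotypes AA, AB, i.e. phenotypes A, AB.
Rh cross -/- × -/- → phenotypes Rh-.
Combining independently: A-, AB-.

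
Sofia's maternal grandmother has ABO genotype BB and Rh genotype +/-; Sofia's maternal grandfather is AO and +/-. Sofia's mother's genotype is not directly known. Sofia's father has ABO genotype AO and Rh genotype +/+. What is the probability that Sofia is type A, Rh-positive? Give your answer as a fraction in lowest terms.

Sofia's mother's ABO genotype from BB × AO: 1/2 AB, 1/2 BO.
Crossing each possibility with the father AO and summing P(type A): 1/2·1/2 + 1/2·1/4 = 3/8.
Similarly for Rh via the mother's Rh distribution: P(Rh+) = 1.
Independent loci: 3/8 × 1 = 3/8.

3/8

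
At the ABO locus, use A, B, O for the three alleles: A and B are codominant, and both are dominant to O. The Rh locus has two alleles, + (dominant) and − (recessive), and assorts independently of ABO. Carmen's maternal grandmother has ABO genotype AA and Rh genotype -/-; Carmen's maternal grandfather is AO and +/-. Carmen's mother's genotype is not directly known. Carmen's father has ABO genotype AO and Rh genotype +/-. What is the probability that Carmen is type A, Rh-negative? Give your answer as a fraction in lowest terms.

Carmen's mother's ABO genotype from AA × AO: 1/2 AA, 1/2 AO.
Crossing each possibility with the father AO and summing P(type A): 1/2·1 + 1/2·3/4 = 7/8.
Similarly for Rh via the mother's Rh distribution: P(Rh-) = 3/8.
Independent loci: 7/8 × 3/8 = 21/64.

21/64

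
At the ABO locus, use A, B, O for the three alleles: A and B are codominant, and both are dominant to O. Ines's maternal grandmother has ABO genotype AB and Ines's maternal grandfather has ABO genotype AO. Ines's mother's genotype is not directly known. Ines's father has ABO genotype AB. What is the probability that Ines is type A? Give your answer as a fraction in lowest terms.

Ines's mother's ABO genotype from AB × AO: 1/4 AA, 1/4 AB, 1/4 AO, 1/4 BO.
Crossing each possibility with the father AB and summing P(type A): 1/4·1/2 + 1/4·1/4 + 1/4·1/2 + 1/4·1/4 = 3/8.

3/8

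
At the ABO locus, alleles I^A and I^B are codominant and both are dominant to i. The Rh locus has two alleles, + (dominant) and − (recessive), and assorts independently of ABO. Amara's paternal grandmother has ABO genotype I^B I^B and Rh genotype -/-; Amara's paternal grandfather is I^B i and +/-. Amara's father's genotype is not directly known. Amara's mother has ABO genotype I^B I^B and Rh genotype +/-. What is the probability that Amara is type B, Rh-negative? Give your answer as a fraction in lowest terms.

Amara's father's ABO genotype from I^B I^B × I^B i: 1/2 I^B I^B, 1/2 I^B i.
Crossing each possibility with the mother I^B I^B and summing P(type B): 1/2·1 + 1/2·1 = 1.
Similarly for Rh via the father's Rh distribution: P(Rh-) = 3/8.
Independent loci: 1 × 3/8 = 3/8.

3/8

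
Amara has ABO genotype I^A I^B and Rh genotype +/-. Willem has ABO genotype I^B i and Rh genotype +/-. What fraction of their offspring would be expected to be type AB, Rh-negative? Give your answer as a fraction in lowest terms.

ABO cross I^A I^B × I^B i → offspring phenotypes: 1/4 A, 1/2 B, 1/4 AB.
Rh cross +/- × +/- → 3/4 Rh+, 1/4 Rh-.
Independent loci: P(type AB, Rh-negative) = 1/4 × 1/4 = 1/16.

1/16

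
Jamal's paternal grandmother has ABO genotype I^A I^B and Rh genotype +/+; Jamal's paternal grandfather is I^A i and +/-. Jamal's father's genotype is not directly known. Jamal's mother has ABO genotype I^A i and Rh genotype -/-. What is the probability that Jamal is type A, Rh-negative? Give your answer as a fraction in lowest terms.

Jamal's father's ABO genotype from I^A I^B × I^A i: 1/4 I^A I^A, 1/4 I^A I^B, 1/4 I^A i, 1/4 I^B i.
Crossing each possibility with the mother I^A i and summing P(type A): 1/4·1 + 1/4·1/2 + 1/4·3/4 + 1/4·1/4 = 5/8.
Similarly for Rh via the father's Rh distribution: P(Rh-) = 1/4.
Independent loci: 5/8 × 1/4 = 5/32.

5/32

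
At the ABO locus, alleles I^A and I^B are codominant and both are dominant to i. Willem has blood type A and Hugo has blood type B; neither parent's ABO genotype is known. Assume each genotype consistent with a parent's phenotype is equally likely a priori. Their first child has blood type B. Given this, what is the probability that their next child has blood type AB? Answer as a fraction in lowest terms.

Possible genotypes: Willem ∈ {I^A I^A, I^A i}; Hugo ∈ {I^B I^B, I^B i}.
Weight each parental genotype pair by prior × P(type-B child):
  I^A i × I^B I^B: posterior weight 2/3; P(next child type AB) = 1/2.
  I^A i × I^B i: posterior weight 1/3; P(next child type AB) = 1/4.
Weighted sum = 5/12.

5/12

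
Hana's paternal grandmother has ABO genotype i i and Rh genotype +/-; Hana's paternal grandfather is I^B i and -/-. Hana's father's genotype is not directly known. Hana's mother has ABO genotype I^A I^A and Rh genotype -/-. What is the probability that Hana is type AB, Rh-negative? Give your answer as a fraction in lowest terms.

3/16

Hana's father's ABO genotype from i i × I^B i: 1/2 I^B i, 1/2 i i.
Crossing each possibility with the mother I^A I^A and summing P(type AB): 1/2·1/2 + 1/2·0 = 1/4.
Similarly for Rh via the father's Rh distribution: P(Rh-) = 3/4.
Independent loci: 1/4 × 3/4 = 3/16.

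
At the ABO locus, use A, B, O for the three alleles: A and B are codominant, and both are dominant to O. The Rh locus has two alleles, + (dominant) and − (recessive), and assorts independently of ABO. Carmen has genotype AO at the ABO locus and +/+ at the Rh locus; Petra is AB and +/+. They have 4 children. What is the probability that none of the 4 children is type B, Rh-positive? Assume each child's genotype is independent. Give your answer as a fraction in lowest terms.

81/256

ABO cross AO × AB → 1/2 A, 1/4 B, 1/4 AB.
Rh cross +/+ × +/+ → 1 Rh+; so P(type B, Rh-positive) = 1/4 × 1 = 1/4 per child.
P(not type B, Rh-positive) = 3/4 for one child; (3/4)^4 = 81/256.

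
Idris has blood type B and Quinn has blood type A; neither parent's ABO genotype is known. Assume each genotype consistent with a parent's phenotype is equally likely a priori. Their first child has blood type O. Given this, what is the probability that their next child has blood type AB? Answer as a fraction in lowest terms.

1/4

Possible genotypes: Idris ∈ {I^B I^B, I^B i}; Quinn ∈ {I^A I^A, I^A i}.
Weight each parental genotype pair by prior × P(type-O child):
  I^B i × I^A i: posterior weight 1; P(next child type AB) = 1/4.
Weighted sum = 1/4.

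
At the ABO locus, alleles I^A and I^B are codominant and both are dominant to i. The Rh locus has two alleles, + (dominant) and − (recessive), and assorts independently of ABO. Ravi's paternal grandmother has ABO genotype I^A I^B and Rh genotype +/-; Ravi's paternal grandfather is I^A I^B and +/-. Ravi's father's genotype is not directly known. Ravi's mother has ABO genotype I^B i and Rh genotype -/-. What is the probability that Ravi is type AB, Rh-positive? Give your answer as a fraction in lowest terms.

Ravi's father's ABO genotype from I^A I^B × I^A I^B: 1/4 I^A I^A, 1/2 I^A I^B, 1/4 I^B I^B.
Crossing each possibility with the mother I^B i and summing P(type AB): 1/4·1/2 + 1/2·1/4 + 1/4·0 = 1/4.
Similarly for Rh via the father's Rh distribution: P(Rh+) = 1/2.
Independent loci: 1/4 × 1/2 = 1/8.

1/8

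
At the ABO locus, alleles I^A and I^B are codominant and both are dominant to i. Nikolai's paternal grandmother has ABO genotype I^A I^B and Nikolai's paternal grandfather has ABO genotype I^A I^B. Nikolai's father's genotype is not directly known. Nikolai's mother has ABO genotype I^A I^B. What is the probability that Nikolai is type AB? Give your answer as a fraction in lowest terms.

1/2

Nikolai's father's ABO genotype from I^A I^B × I^A I^B: 1/4 I^A I^A, 1/2 I^A I^B, 1/4 I^B I^B.
Crossing each possibility with the mother I^A I^B and summing P(type AB): 1/4·1/2 + 1/2·1/2 + 1/4·1/2 = 1/2.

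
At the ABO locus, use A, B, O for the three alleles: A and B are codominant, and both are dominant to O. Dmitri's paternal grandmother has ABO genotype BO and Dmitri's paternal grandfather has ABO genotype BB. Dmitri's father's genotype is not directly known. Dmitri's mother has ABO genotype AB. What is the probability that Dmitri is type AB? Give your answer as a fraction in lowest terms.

3/8

Dmitri's father's ABO genotype from BO × BB: 1/2 BB, 1/2 BO.
Crossing each possibility with the mother AB and summing P(type AB): 1/2·1/2 + 1/2·1/4 = 3/8.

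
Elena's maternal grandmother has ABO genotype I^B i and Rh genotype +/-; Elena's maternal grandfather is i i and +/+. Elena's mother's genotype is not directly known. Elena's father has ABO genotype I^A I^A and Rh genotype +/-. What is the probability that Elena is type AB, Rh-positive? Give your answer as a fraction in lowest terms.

Elena's mother's ABO genotype from I^B i × i i: 1/2 I^B i, 1/2 i i.
Crossing each possibility with the father I^A I^A and summing P(type AB): 1/2·1/2 + 1/2·0 = 1/4.
Similarly for Rh via the mother's Rh distribution: P(Rh+) = 7/8.
Independent loci: 1/4 × 7/8 = 7/32.

7/32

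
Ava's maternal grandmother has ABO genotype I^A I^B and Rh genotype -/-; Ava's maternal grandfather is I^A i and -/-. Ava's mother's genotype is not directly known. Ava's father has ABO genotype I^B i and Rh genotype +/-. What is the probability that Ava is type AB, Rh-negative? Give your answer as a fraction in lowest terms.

1/8

Ava's mother's ABO genotype from I^A I^B × I^A i: 1/4 I^A I^A, 1/4 I^A I^B, 1/4 I^A i, 1/4 I^B i.
Crossing each possibility with the father I^B i and summing P(type AB): 1/4·1/2 + 1/4·1/4 + 1/4·1/4 + 1/4·0 = 1/4.
Similarly for Rh via the mother's Rh distribution: P(Rh-) = 1/2.
Independent loci: 1/4 × 1/2 = 1/8.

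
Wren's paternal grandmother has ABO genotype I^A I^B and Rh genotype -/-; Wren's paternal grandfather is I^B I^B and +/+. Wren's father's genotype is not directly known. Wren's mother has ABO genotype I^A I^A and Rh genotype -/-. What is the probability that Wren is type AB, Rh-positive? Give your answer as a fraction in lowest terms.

Wren's father's ABO genotype from I^A I^B × I^B I^B: 1/2 I^A I^B, 1/2 I^B I^B.
Crossing each possibility with the mother I^A I^A and summing P(type AB): 1/2·1/2 + 1/2·1 = 3/4.
Similarly for Rh via the father's Rh distribution: P(Rh+) = 1/2.
Independent loci: 3/4 × 1/2 = 3/8.

3/8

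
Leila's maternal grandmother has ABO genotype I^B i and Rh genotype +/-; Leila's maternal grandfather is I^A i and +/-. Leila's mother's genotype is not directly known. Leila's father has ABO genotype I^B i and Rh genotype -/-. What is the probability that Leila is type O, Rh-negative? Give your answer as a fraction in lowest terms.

1/8

Leila's mother's ABO genotype from I^B i × I^A i: 1/4 I^A I^B, 1/4 I^A i, 1/4 I^B i, 1/4 i i.
Crossing each possibility with the father I^B i and summing P(type O): 1/4·0 + 1/4·1/4 + 1/4·1/4 + 1/4·1/2 = 1/4.
Similarly for Rh via the mother's Rh distribution: P(Rh-) = 1/2.
Independent loci: 1/4 × 1/2 = 1/8.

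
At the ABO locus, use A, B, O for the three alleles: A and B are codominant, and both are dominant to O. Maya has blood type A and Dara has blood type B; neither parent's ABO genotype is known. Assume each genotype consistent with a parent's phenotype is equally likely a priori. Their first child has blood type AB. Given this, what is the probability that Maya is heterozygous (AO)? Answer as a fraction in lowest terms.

1/3

Possible genotypes: Maya ∈ {AA, AO}; Dara ∈ {BB, BO}.
Weight each parental genotype pair by prior × P(type-AB child):
  AA × BB: posterior weight 4/9.
  AA × BO: posterior weight 2/9.
  AO × BB: posterior weight 2/9.
  AO × BO: posterior weight 1/9.
Sum the posterior weight over pairs where Maya is AO: 1/3.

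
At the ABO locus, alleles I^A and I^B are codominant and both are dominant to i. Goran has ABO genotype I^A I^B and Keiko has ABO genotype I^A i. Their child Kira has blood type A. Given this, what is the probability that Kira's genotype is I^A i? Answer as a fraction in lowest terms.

1/2

Cross I^A I^B × I^A i → 1/4 I^A I^A, 1/4 I^A I^B, 1/4 I^A i, 1/4 I^B i.
Type-A genotypes among offspring: I^A I^A (1/4), I^A i (1/4); total 1/2.
P(I^A i | type A) = (1/4) / (1/2) = 1/2.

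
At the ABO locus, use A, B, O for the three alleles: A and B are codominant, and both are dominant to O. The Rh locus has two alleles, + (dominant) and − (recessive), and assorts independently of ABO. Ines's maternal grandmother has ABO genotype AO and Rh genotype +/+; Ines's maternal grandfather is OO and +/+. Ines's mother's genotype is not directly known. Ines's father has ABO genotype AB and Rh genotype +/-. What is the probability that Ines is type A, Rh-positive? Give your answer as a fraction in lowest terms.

1/2

Ines's mother's ABO genotype from AO × OO: 1/2 AO, 1/2 OO.
Crossing each possibility with the father AB and summing P(type A): 1/2·1/2 + 1/2·1/2 = 1/2.
Similarly for Rh via the mother's Rh distribution: P(Rh+) = 1.
Independent loci: 1/2 × 1 = 1/2.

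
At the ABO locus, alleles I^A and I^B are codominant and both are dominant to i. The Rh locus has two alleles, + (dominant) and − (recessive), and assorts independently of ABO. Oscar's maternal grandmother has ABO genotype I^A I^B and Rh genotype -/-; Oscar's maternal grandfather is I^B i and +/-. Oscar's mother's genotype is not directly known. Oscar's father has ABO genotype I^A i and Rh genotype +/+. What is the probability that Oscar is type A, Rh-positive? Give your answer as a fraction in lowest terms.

3/8

Oscar's mother's ABO genotype from I^A I^B × I^B i: 1/4 I^A I^B, 1/4 I^A i, 1/4 I^B I^B, 1/4 I^B i.
Crossing each possibility with the father I^A i and summing P(type A): 1/4·1/2 + 1/4·3/4 + 1/4·0 + 1/4·1/4 = 3/8.
Similarly for Rh via the mother's Rh distribution: P(Rh+) = 1.
Independent loci: 3/8 × 1 = 3/8.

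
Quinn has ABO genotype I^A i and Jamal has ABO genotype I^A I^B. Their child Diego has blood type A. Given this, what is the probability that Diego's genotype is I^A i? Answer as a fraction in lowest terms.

Cross I^A i × I^A I^B → 1/4 I^A I^A, 1/4 I^A I^B, 1/4 I^A i, 1/4 I^B i.
Type-A genotypes among offspring: I^A I^A (1/4), I^A i (1/4); total 1/2.
P(I^A i | type A) = (1/4) / (1/2) = 1/2.

1/2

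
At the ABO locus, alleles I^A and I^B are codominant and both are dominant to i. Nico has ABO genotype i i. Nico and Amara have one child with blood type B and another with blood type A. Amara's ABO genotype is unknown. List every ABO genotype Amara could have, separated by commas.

For each candidate genotype of Amara, check whether crossing it with i i can produce every observed child phenotype.
  I^A I^A → possible child types {A} ✗
  I^A I^B → possible child types {A, B} ✓
  I^A i → possible child types {O, A} ✗
  I^B I^B → possible child types {B} ✗
  I^B i → possible child types {O, B} ✗
  i i → possible child types {O} ✗

I^A I^B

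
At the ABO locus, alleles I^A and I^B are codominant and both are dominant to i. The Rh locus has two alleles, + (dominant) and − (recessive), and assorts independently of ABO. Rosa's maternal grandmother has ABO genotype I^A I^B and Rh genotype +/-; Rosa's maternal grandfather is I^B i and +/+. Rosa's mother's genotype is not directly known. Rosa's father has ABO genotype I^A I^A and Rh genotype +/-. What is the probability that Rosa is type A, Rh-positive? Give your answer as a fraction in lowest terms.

Rosa's mother's ABO genotype from I^A I^B × I^B i: 1/4 I^A I^B, 1/4 I^A i, 1/4 I^B I^B, 1/4 I^B i.
Crossing each possibility with the father I^A I^A and summing P(type A): 1/4·1/2 + 1/4·1 + 1/4·0 + 1/4·1/2 = 1/2.
Similarly for Rh via the mother's Rh distribution: P(Rh+) = 7/8.
Independent loci: 1/2 × 7/8 = 7/16.

7/16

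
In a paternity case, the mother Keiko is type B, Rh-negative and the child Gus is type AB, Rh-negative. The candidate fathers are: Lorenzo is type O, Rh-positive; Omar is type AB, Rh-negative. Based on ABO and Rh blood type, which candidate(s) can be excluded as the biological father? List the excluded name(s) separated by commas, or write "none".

A candidate is excluded only if no genotype consistent with his phenotype could produce a type AB, Rh-negative child with a type B, Rh-negative mother.
Lorenzo (type O, Rh+): no genotype consistent with that phenotype can produce a type-AB Rh- child with a type-B mother.

Lorenzo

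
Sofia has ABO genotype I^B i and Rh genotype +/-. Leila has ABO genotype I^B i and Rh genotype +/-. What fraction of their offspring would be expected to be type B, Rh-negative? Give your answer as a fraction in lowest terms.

3/16

ABO cross I^B i × I^B i → offspring phenotypes: 1/4 O, 3/4 B.
Rh cross +/- × +/- → 3/4 Rh+, 1/4 Rh-.
Independent loci: P(type B, Rh-negative) = 3/4 × 1/4 = 3/16.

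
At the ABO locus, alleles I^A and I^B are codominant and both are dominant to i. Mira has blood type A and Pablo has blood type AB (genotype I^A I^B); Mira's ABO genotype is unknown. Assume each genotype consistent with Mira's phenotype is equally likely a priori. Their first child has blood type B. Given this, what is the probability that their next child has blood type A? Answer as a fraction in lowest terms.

Possible genotypes: Mira ∈ {I^A I^A, I^A i}; Pablo ∈ {I^A I^B}.
Weight each parental genotype pair by prior × P(type-B child):
  I^A i × I^A I^B: posterior weight 1; P(next child type A) = 1/2.
Weighted sum = 1/2.

1/2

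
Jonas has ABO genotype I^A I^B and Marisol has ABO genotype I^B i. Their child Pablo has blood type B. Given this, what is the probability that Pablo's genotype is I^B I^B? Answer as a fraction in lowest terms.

Cross I^A I^B × I^B i → 1/4 I^A I^B, 1/4 I^A i, 1/4 I^B I^B, 1/4 I^B i.
Type-B genotypes among offspring: I^B I^B (1/4), I^B i (1/4); total 1/2.
P(I^B I^B | type B) = (1/4) / (1/2) = 1/2.

1/2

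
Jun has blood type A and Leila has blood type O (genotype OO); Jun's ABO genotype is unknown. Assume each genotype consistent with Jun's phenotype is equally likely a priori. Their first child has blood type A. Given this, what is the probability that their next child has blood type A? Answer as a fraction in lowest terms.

5/6

Possible genotypes: Jun ∈ {AA, AO}; Leila ∈ {OO}.
Weight each parental genotype pair by prior × P(type-A child):
  AA × OO: posterior weight 2/3; P(next child type A) = 1.
  AO × OO: posterior weight 1/3; P(next child type A) = 1/2.
Weighted sum = 5/6.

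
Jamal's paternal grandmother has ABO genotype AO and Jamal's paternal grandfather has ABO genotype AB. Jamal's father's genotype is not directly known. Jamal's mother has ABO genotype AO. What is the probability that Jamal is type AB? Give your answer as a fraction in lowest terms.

Jamal's father's ABO genotype from AO × AB: 1/4 AA, 1/4 AB, 1/4 AO, 1/4 BO.
Crossing each possibility with the mother AO and summing P(type AB): 1/4·0 + 1/4·1/4 + 1/4·0 + 1/4·1/4 = 1/8.

1/8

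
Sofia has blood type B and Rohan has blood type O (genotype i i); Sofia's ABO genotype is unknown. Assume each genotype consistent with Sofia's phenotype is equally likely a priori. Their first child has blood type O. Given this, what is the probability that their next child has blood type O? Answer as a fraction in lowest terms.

1/2

Possible genotypes: Sofia ∈ {I^B I^B, I^B i}; Rohan ∈ {i i}.
Weight each parental genotype pair by prior × P(type-O child):
  I^B i × i i: posterior weight 1; P(next child type O) = 1/2.
Weighted sum = 1/2.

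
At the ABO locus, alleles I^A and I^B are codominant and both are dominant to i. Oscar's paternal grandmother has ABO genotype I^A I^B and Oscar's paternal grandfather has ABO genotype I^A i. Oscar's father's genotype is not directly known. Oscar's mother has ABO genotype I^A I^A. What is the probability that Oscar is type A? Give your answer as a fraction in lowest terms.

3/4

Oscar's father's ABO genotype from I^A I^B × I^A i: 1/4 I^A I^A, 1/4 I^A I^B, 1/4 I^A i, 1/4 I^B i.
Crossing each possibility with the mother I^A I^A and summing P(type A): 1/4·1 + 1/4·1/2 + 1/4·1 + 1/4·1/2 = 3/4.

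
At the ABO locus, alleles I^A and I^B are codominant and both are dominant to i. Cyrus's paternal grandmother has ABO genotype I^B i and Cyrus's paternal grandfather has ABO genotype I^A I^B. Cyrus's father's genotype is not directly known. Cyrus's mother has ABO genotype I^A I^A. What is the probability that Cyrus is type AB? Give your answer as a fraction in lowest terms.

Cyrus's father's ABO genotype from I^B i × I^A I^B: 1/4 I^A I^B, 1/4 I^A i, 1/4 I^B I^B, 1/4 I^B i.
Crossing each possibility with the mother I^A I^A and summing P(type AB): 1/4·1/2 + 1/4·0 + 1/4·1 + 1/4·1/2 = 1/2.

1/2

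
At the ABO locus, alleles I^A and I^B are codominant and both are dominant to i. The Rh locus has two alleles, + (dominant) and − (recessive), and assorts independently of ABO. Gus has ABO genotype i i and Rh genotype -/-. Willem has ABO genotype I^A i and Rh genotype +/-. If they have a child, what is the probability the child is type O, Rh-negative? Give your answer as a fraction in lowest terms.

ABO cross i i × I^A i → offspring phenotypes: 1/2 O, 1/2 A.
Rh cross -/- × +/- → 1/2 Rh+, 1/2 Rh-.
Independent loci: P(type O, Rh-negative) = 1/2 × 1/2 = 1/4.

1/4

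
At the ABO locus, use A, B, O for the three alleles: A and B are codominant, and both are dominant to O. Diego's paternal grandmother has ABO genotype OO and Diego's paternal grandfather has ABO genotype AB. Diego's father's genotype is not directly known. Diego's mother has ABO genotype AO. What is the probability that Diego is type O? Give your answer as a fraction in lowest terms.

Diego's father's ABO genotype from OO × AB: 1/2 AO, 1/2 BO.
Crossing each possibility with the mother AO and summing P(type O): 1/2·1/4 + 1/2·1/4 = 1/4.

1/4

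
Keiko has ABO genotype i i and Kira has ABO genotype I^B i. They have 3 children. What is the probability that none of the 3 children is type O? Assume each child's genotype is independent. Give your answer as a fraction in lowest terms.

ABO cross i i × I^B i → 1/2 O, 1/2 B.
So P(type O) = 1/2 per child.
P(not type O) = 1/2 for one child; (1/2)^3 = 1/8.

1/8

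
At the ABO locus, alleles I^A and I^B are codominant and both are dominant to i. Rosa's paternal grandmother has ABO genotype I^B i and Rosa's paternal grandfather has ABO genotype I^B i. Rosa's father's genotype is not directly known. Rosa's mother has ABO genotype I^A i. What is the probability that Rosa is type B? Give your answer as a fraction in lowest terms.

1/4

Rosa's father's ABO genotype from I^B i × I^B i: 1/4 I^B I^B, 1/2 I^B i, 1/4 i i.
Crossing each possibility with the mother I^A i and summing P(type B): 1/4·1/2 + 1/2·1/4 + 1/4·0 = 1/4.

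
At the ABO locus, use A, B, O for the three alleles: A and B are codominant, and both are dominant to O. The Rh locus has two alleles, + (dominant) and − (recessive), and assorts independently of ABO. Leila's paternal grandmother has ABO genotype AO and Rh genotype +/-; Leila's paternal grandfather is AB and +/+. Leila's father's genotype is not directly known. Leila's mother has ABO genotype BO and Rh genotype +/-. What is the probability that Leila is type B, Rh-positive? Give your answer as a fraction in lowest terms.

Leila's father's ABO genotype from AO × AB: 1/4 AA, 1/4 AB, 1/4 AO, 1/4 BO.
Crossing each possibility with the mother BO and summing P(type B): 1/4·0 + 1/4·1/2 + 1/4·1/4 + 1/4·3/4 = 3/8.
Similarly for Rh via the father's Rh distribution: P(Rh+) = 7/8.
Independent loci: 3/8 × 7/8 = 21/64.

21/64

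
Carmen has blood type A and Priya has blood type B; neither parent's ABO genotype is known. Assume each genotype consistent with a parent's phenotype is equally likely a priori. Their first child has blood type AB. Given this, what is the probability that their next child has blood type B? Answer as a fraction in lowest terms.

Possible genotypes: Carmen ∈ {I^A I^A, I^A i}; Priya ∈ {I^B I^B, I^B i}.
Weight each parental genotype pair by prior × P(type-AB child):
  I^A I^A × I^B I^B: posterior weight 4/9; P(next child type B) = 0.
  I^A I^A × I^B i: posterior weight 2/9; P(next child type B) = 0.
  I^A i × I^B I^B: posterior weight 2/9; P(next child type B) = 1/2.
  I^A i × I^B i: posterior weight 1/9; P(next child type B) = 1/4.
Weighted sum = 5/36.

5/36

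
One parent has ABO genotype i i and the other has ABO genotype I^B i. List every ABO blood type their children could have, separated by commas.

Gametes from i i × I^B i give offspring ABO genotypes I^B i, i i, i.e. phenotypes O, B.

O, B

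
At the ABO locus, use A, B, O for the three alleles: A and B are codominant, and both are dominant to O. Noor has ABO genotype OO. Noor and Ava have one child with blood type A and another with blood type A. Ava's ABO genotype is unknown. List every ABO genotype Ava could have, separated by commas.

For each candidate genotype of Ava, check whether crossing it with OO can produce every observed child phenotype.
  AA → possible child types {A} ✓
  AB → possible child types {A, B} ✓
  AO → possible child types {O, A} ✓
  BB → possible child types {B} ✗
  BO → possible child types {O, B} ✗
  OO → possible child types {O} ✗

AA, AB, AO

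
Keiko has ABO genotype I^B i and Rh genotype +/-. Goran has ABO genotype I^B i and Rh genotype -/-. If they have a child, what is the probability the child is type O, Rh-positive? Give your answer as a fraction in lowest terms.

1/8

ABO cross I^B i × I^B i → offspring phenotypes: 1/4 O, 3/4 B.
Rh cross +/- × -/- → 1/2 Rh+, 1/2 Rh-.
Independent loci: P(type O, Rh-positive) = 1/4 × 1/2 = 1/8.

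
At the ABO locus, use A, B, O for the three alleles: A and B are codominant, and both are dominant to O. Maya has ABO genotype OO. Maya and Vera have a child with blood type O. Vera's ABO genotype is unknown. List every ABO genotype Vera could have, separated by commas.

AO, BO, OO

For each candidate genotype of Vera, check whether crossing it with OO can produce every observed child phenotype.
  AA → possible child types {A} ✗
  AB → possible child types {A, B} ✗
  AO → possible child types {O, A} ✓
  BB → possible child types {B} ✗
  BO → possible child types {O, B} ✓
  OO → possible child types {O} ✓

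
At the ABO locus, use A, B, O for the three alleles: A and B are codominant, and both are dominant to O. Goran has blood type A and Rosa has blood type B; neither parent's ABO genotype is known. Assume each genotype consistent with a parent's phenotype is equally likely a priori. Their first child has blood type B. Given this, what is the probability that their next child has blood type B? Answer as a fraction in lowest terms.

Possible genotypes: Goran ∈ {AA, AO}; Rosa ∈ {BB, BO}.
Weight each parental genotype pair by prior × P(type-B child):
  AO × BB: posterior weight 2/3; P(next child type B) = 1/2.
  AO × BO: posterior weight 1/3; P(next child type B) = 1/4.
Weighted sum = 5/12.

5/12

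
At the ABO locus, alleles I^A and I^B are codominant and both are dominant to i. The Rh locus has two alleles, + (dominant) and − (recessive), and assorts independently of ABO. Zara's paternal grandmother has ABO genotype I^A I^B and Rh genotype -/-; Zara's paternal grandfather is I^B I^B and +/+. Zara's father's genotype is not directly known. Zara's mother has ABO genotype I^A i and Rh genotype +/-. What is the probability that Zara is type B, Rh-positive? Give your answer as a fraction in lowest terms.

9/32

Zara's father's ABO genotype from I^A I^B × I^B I^B: 1/2 I^A I^B, 1/2 I^B I^B.
Crossing each possibility with the mother I^A i and summing P(type B): 1/2·1/4 + 1/2·1/2 = 3/8.
Similarly for Rh via the father's Rh distribution: P(Rh+) = 3/4.
Independent loci: 3/8 × 3/4 = 9/32.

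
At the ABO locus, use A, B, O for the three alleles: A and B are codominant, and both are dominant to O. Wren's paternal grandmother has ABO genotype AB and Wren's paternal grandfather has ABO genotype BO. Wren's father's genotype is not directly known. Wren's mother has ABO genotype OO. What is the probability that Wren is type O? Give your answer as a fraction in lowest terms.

1/4

Wren's father's ABO genotype from AB × BO: 1/4 AB, 1/4 AO, 1/4 BB, 1/4 BO.
Crossing each possibility with the mother OO and summing P(type O): 1/4·0 + 1/4·1/2 + 1/4·0 + 1/4·1/2 = 1/4.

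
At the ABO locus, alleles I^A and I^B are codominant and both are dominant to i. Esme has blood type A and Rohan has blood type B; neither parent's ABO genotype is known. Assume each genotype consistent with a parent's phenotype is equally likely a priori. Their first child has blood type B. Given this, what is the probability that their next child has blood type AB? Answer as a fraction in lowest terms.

5/12

Possible genotypes: Esme ∈ {I^A I^A, I^A i}; Rohan ∈ {I^B I^B, I^B i}.
Weight each parental genotype pair by prior × P(type-B child):
  I^A i × I^B I^B: posterior weight 2/3; P(next child type AB) = 1/2.
  I^A i × I^B i: posterior weight 1/3; P(next child type AB) = 1/4.
Weighted sum = 5/12.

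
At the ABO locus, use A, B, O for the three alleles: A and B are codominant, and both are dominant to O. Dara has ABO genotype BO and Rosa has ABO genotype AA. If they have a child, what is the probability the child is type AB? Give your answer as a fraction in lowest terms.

1/2

ABO cross BO × AA → offspring phenotypes: 1/2 A, 1/2 AB.
So P(type AB) = 1/2.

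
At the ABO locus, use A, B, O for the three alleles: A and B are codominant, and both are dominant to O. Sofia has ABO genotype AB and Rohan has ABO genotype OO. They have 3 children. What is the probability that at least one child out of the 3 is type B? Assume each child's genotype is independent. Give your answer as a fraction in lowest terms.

ABO cross AB × OO → 1/2 A, 1/2 B.
So P(type B) = 1/2 per child.
P(none) = (1/2)^3 = 1/8; P(at least one) = 1 − 1/8 = 7/8.

7/8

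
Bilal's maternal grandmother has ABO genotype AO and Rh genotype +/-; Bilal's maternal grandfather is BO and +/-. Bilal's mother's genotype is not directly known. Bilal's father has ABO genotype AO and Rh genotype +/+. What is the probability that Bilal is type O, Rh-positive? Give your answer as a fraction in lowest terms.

1/4

Bilal's mother's ABO genotype from AO × BO: 1/4 AB, 1/4 AO, 1/4 BO, 1/4 OO.
Crossing each possibility with the father AO and summing P(type O): 1/4·0 + 1/4·1/4 + 1/4·1/4 + 1/4·1/2 = 1/4.
Similarly for Rh via the mother's Rh distribution: P(Rh+) = 1.
Independent loci: 1/4 × 1 = 1/4.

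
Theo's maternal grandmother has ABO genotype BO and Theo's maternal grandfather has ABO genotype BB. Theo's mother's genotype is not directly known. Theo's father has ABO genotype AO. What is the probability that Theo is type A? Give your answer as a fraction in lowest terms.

1/8

Theo's mother's ABO genotype from BO × BB: 1/2 BB, 1/2 BO.
Crossing each possibility with the father AO and summing P(type A): 1/2·0 + 1/2·1/4 = 1/8.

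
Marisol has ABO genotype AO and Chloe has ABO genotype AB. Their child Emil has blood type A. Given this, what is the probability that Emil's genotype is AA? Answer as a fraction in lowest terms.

1/2

Cross AO × AB → 1/4 AA, 1/4 AB, 1/4 AO, 1/4 BO.
Type-A genotypes among offspring: AA (1/4), AO (1/4); total 1/2.
P(AA | type A) = (1/4) / (1/2) = 1/2.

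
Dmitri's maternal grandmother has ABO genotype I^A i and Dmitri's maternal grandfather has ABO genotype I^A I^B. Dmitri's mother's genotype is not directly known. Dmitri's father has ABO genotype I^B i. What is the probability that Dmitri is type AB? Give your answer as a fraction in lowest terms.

Dmitri's mother's ABO genotype from I^A i × I^A I^B: 1/4 I^A I^A, 1/4 I^A I^B, 1/4 I^A i, 1/4 I^B i.
Crossing each possibility with the father I^B i and summing P(type AB): 1/4·1/2 + 1/4·1/4 + 1/4·1/4 + 1/4·0 = 1/4.

1/4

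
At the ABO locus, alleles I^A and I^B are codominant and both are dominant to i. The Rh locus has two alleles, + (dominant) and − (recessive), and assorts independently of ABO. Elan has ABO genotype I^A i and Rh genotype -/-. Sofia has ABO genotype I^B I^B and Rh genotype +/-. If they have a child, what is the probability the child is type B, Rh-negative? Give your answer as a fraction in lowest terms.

ABO cross I^A i × I^B I^B → offspring phenotypes: 1/2 B, 1/2 AB.
Rh cross -/- × +/- → 1/2 Rh+, 1/2 Rh-.
Independent loci: P(type B, Rh-negative) = 1/2 × 1/2 = 1/4.

1/4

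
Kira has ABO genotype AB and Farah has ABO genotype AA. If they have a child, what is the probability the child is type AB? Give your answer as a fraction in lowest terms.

ABO cross AB × AA → offspring phenotypes: 1/2 A, 1/2 AB.
So P(type AB) = 1/2.

1/2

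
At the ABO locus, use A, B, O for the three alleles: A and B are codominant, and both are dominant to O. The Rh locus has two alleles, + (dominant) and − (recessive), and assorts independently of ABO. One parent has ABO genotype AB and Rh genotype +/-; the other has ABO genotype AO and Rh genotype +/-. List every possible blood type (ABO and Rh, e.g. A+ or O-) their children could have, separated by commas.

Gametes from AB × AO give offspring ABO genotypes AA, AB, AO, BO, i.e. phenotypes A, B, AB.
Rh cross +/- × +/- → phenotypes Rh+, Rh-.
Combining independently: A+, A-, B+, B-, AB+, AB-.

A+, A-, B+, B-, AB+, AB-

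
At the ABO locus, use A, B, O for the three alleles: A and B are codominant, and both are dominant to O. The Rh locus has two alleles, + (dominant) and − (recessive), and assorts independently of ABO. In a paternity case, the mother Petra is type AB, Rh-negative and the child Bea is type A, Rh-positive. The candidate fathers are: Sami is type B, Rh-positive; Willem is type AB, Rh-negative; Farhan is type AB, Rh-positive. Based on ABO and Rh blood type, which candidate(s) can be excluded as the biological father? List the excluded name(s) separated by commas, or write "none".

A candidate is excluded only if no genotype consistent with his phenotype could produce a type A, Rh-positive child with a type AB, Rh-negative mother.
Willem (type AB, Rh-): no genotype consistent with that phenotype can produce a type-A Rh+ child with a type-AB mother.

Willem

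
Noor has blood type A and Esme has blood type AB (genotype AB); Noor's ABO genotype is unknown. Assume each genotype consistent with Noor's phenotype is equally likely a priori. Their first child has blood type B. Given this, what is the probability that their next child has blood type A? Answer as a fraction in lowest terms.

1/2

Possible genotypes: Noor ∈ {AA, AO}; Esme ∈ {AB}.
Weight each parental genotype pair by prior × P(type-B child):
  AO × AB: posterior weight 1; P(next child type A) = 1/2.
Weighted sum = 1/2.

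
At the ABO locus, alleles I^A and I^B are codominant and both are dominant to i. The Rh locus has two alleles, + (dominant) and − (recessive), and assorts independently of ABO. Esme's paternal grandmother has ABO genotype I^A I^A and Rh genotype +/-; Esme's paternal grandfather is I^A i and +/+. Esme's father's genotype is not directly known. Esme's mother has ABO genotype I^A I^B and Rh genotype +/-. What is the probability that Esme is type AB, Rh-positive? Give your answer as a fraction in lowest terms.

21/64

Esme's father's ABO genotype from I^A I^A × I^A i: 1/2 I^A I^A, 1/2 I^A i.
Crossing each possibility with the mother I^A I^B and summing P(type AB): 1/2·1/2 + 1/2·1/4 = 3/8.
Similarly for Rh via the father's Rh distribution: P(Rh+) = 7/8.
Independent loci: 3/8 × 7/8 = 21/64.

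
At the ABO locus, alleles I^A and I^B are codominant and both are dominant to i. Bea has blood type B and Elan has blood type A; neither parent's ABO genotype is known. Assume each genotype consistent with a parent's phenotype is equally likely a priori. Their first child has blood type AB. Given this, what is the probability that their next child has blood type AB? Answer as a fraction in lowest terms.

Possible genotypes: Bea ∈ {I^B I^B, I^B i}; Elan ∈ {I^A I^A, I^A i}.
Weight each parental genotype pair by prior × P(type-AB child):
  I^B I^B × I^A I^A: posterior weight 4/9; P(next child type AB) = 1.
  I^B I^B × I^A i: posterior weight 2/9; P(next child type AB) = 1/2.
  I^B i × I^A I^A: posterior weight 2/9; P(next child type AB) = 1/2.
  I^B i × I^A i: posterior weight 1/9; P(next child type AB) = 1/4.
Weighted sum = 25/36.

25/36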